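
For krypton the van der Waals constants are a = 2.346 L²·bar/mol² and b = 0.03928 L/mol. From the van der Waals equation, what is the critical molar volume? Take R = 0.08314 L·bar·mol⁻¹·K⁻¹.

V_m,c ≈ 0.1178 L/mol

For a van der Waals gas, V_m,c = 3b.
V_m,c = 3×0.03928 = 0.1178 L/mol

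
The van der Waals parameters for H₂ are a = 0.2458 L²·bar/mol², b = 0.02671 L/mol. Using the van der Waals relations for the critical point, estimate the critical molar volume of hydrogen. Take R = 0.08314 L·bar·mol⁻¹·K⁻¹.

For a van der Waals gas, V_m,c = 3b.
V_m,c = 3×0.02671 = 0.08013 L/mol

V_m,c ≈ 0.08013 L/mol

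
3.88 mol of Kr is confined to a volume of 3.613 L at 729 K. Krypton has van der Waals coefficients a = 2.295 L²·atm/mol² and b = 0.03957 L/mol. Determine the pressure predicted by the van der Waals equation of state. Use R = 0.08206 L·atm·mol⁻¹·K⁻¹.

P ≈ 64.45 atm

P = nRT/(V − nb) − a n²/V²
nRT/(V − nb) = (3.88)(0.08206)(729)/(3.613 − 3.88×0.03957) = 232.11/3.4595 = 67.094 atm
a n²/V² = (2.295)(3.88)²/(3.613)² = 2.6467 atm
P = 67.094 − 2.6467 = 64.45 atm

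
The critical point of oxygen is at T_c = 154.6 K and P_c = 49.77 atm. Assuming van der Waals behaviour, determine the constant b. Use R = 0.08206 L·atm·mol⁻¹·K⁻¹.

From T_c = 8a/(27Rb) and P_c = a/(27b²): b = R T_c/(8 P_c).
b = (0.08206)(154.6)/(8×49.77) = 12.686/398.16 = 0.03186 L/mol

b ≈ 0.03186 L/mol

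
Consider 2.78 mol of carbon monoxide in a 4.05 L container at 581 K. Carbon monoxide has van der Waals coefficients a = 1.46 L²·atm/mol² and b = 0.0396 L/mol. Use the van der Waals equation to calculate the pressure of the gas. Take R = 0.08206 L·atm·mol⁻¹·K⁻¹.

P ≈ 32.95 atm

P = nRT/(V − nb) − a n²/V²
nRT/(V − nb) = (2.78)(0.08206)(581)/(4.05 − 2.78×0.0396) = 132.54/3.9399 = 33.640 atm
a n²/V² = (1.46)(2.78)²/(4.05)² = 0.68791 atm
P = 33.640 − 0.68791 = 32.95 atm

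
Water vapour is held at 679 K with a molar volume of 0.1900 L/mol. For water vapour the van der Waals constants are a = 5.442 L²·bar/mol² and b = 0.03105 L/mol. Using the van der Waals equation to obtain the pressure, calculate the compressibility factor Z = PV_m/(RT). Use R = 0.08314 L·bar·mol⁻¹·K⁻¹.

Z ≈ 0.6880

P = RT/(V_m − b) − a/V_m² = (0.08314)(679)/(0.1900 − 0.03105) − 5.442/(0.1900)²
  = 56.452/0.15895 − 150.75 = 355.16 − 150.75 = 204.41 bar
Z = PV_m/(RT) = (204.41)(0.1900)/((0.08314)(679)) = 38.838/56.452 = 0.6880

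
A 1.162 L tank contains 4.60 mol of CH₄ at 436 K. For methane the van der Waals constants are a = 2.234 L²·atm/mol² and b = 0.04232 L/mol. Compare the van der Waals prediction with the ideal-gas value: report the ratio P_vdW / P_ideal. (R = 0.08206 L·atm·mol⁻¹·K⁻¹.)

P_vdW / P_ideal ≈ 0.9541

Ideal: P_ideal = nRT/V = (4.60)(0.08206)(436)/1.162 = 141.635 atm
vdW: P = nRT/(V − nb) − a n²/V² = 164.580/0.967328 − 47.2714/1.35024 = 170.139 − 35.0096 = 135.129 atm
Ratio = 135.129/141.635 = 0.9541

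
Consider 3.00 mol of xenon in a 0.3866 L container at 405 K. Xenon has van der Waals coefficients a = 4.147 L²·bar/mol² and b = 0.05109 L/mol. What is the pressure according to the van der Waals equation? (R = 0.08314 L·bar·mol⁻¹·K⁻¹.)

P = nRT/(V − nb) − a n²/V²
nRT/(V − nb) = (3.00)(0.08314)(405)/(0.3866 − 3.00×0.05109) = 101.02/0.23333 = 432.95 bar
a n²/V² = (4.147)(3.00)²/(0.3866)² = 249.72 bar
P = 432.95 − 249.72 = 183.2 bar

P ≈ 183.2 bar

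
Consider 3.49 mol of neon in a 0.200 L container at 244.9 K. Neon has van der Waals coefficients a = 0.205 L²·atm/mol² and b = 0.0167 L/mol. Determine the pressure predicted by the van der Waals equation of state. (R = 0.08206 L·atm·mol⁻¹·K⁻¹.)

P = nRT/(V − nb) − a n²/V²
nRT/(V − nb) = (3.49)(0.08206)(244.9)/(0.200 − 3.49×0.0167) = 70.137/0.14172 = 494.90 atm
a n²/V² = (0.205)(3.49)²/(0.200)² = 62.423 atm
P = 494.90 − 62.423 = 432.5 atm

P ≈ 432.5 atm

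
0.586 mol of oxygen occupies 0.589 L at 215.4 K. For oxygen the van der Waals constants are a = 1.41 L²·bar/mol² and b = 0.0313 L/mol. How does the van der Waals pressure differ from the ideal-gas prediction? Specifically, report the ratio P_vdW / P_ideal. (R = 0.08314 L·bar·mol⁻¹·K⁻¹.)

P_vdW / P_ideal ≈ 0.9538

Ideal: P_ideal = nRT/V = (0.586)(0.08314)(215.4)/0.589 = 17.8171 bar
vdW: P = nRT/(V − nb) − a n²/V² = 10.4943/0.570658 − 0.484188/0.346921 = 18.3898 − 1.39567 = 16.9941 bar
Ratio = 16.9941/17.8171 = 0.9538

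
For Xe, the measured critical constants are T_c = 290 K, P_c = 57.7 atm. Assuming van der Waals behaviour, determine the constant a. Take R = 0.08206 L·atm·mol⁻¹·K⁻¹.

From T_c = 8a/(27Rb) and P_c = a/(27b²): a = 27 R² T_c²/(64 P_c).
a = 27×(0.08206)²×(290)²/(64×57.7) = 15291/3692.8 = 4.141 L²·atm/mol²

a ≈ 4.141 L²·atm/mol²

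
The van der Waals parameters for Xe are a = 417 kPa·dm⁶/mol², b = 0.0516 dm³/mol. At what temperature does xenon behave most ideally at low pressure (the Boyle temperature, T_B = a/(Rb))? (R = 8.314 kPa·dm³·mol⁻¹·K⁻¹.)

For a van der Waals gas the second virial coefficient B₂ = b − a/(RT) vanishes at T_B = a/(Rb).
T_B = 417/(8.314×0.0516) = 417/0.42900 = 972.0 K

T_B ≈ 972.0 K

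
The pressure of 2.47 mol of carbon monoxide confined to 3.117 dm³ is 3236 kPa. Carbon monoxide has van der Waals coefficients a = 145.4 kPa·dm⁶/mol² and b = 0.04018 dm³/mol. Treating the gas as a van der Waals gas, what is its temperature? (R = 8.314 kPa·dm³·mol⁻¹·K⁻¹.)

T = (P + a n²/V²)(V − nb)/(nR)
P + a n²/V² = 3236 + (145.4)(2.47)²/(3.117)² = 3327.3 kPa
V − nb = 3.117 − (2.47)(0.04018) = 3.0178 dm³
T = (3327.3)(3.0178)/((2.47)(8.314)) = 489.0 K

T ≈ 489.0 K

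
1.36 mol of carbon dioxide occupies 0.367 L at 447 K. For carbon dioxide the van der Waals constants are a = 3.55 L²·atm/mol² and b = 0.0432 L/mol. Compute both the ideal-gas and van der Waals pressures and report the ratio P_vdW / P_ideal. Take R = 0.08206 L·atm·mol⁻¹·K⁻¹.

Ideal: P_ideal = nRT/V = (1.36)(0.08206)(447)/0.367 = 135.929 atm
vdW: P = nRT/(V − nb) − a n²/V² = 49.8859/0.308248 − 6.56608/0.134689 = 161.837 − 48.7499 = 113.087 atm
Ratio = 113.087/135.929 = 0.8320

P_vdW / P_ideal ≈ 0.8320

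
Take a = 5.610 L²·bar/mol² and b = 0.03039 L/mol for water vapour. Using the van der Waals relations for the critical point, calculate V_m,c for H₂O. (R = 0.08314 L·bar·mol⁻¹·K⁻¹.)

For a van der Waals gas, V_m,c = 3b.
V_m,c = 3×0.03039 = 0.09117 L/mol

V_m,c ≈ 0.09117 L/mol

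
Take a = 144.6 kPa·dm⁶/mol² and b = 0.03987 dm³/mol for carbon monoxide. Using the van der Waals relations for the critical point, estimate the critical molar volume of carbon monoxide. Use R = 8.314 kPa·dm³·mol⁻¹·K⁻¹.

For a van der Waals gas, V_m,c = 3b.
V_m,c = 3×0.03987 = 0.1196 dm³/mol

V_m,c ≈ 0.1196 dm³/mol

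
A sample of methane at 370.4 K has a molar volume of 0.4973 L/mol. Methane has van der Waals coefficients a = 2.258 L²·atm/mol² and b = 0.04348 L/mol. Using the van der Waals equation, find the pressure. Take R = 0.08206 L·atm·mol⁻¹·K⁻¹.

P ≈ 57.85 atm

P = RT/(V_m − b) − a/V_m²
RT/(V_m − b) = (0.08206)(370.4)/(0.4973 − 0.04348) = 30.395/0.45382 = 66.976 atm
a/V_m² = 2.258/(0.4973)² = 9.1303 atm
P = 66.976 − 9.1303 = 57.85 atm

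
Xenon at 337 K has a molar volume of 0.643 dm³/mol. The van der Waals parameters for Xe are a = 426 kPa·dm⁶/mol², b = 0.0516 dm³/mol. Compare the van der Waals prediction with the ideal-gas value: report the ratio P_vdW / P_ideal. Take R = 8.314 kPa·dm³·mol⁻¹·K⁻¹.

Ideal: P_ideal = RT/V_m = (8.314)(337)/0.643 = 4357.42 kPa
vdW: P = RT/(V_m − b) − a/V_m² = 2801.82/0.591400 − 426/0.413449 = 4737.61 − 1030.36 = 3707.25 kPa
Ratio = 3707.25/4357.42 = 0.8508

P_vdW / P_ideal ≈ 0.8508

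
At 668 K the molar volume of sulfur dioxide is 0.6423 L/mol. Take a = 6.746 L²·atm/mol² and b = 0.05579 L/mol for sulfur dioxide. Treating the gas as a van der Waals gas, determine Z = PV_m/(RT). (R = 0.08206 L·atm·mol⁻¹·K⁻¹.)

Z ≈ 0.9035

P = RT/(V_m − b) − a/V_m² = (0.08206)(668)/(0.6423 − 0.05579) − 6.746/(0.6423)²
  = 54.816/0.58651 − 16.352 = 93.461 − 16.352 = 77.109 atm
Z = PV_m/(RT) = (77.109)(0.6423)/((0.08206)(668)) = 49.527/54.816 = 0.9035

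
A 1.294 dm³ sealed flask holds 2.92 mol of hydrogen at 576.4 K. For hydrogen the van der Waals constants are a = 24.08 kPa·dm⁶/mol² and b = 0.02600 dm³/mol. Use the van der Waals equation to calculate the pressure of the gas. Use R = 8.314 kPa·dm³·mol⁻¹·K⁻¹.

P = nRT/(V − nb) − a n²/V²
nRT/(V − nb) = (2.92)(8.314)(576.4)/(1.294 − 2.92×0.02600) = 13993/1.2181 = 11488 kPa
a n²/V² = (24.08)(2.92)²/(1.294)² = 122.62 kPa
P = 11488 − 122.62 = 11365 kPa

P ≈ 11365 kPa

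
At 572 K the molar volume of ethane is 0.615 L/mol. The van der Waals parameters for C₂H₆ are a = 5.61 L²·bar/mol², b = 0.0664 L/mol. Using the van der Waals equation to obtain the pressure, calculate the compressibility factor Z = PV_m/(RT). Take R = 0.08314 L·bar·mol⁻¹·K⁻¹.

Z ≈ 0.9292

P = RT/(V_m − b) − a/V_m² = (0.08314)(572)/(0.615 − 0.0664) − 5.61/(0.615)²
  = 47.556/0.54860 − 14.832 = 86.686 − 14.832 = 71.854 bar
Z = PV_m/(RT) = (71.854)(0.615)/((0.08314)(572)) = 44.190/47.556 = 0.9292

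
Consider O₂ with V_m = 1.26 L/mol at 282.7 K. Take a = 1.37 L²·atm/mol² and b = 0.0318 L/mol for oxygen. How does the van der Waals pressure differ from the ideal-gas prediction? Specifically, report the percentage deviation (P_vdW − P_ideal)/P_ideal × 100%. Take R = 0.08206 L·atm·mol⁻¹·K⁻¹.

-2.10 %

Ideal: P_ideal = RT/V_m = (0.08206)(282.7)/1.26 = 18.4114 atm
vdW: P = RT/(V_m − b) − a/V_m² = 23.1984/1.22820 − 1.37/1.58760 = 18.8881 − 0.862938 = 18.0252 atm
% deviation = (18.0252 − 18.4114)/18.4114 × 100% = -2.10%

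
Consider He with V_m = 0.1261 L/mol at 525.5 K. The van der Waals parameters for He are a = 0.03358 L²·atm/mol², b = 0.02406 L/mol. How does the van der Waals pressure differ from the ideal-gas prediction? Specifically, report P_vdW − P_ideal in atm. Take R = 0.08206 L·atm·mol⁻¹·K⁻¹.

ΔP ≈ 78.52 atm

Ideal: P_ideal = RT/V_m = (0.08206)(525.5)/0.1261 = 341.971 atm
vdW: P = RT/(V_m − b) − a/V_m² = 43.1225/0.102040 − 0.03358/0.0159012 = 422.604 − 2.11179 = 420.492 atm
ΔP = 420.492 − 341.971 = 78.52 atm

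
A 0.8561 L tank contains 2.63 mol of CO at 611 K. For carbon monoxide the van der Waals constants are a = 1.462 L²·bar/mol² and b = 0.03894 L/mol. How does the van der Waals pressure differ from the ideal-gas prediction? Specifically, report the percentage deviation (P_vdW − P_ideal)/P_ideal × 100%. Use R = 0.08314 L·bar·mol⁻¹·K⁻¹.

4.75 %

Ideal: P_ideal = nRT/V = (2.63)(0.08314)(611)/0.8561 = 156.057 bar
vdW: P = nRT/(V − nb) − a n²/V² = 133.600/0.753688 − 10.1125/0.732907 = 177.262 − 13.7978 = 163.464 bar
% deviation = (163.464 − 156.057)/156.057 × 100% = 4.75%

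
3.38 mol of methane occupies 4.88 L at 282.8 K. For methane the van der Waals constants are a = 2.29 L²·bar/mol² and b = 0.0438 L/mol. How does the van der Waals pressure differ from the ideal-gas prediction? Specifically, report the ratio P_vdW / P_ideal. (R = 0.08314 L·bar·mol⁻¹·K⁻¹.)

Ideal: P_ideal = nRT/V = (3.38)(0.08314)(282.8)/4.88 = 16.2849 bar
vdW: P = nRT/(V − nb) − a n²/V² = 79.4705/4.73196 − 26.1619/23.8144 = 16.7944 − 1.09857 = 15.6958 bar
Ratio = 15.6958/16.2849 = 0.9638

P_vdW / P_ideal ≈ 0.9638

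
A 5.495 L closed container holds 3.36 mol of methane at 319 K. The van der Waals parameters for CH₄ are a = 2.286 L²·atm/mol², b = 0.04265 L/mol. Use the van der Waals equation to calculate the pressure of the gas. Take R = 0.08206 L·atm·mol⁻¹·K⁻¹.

P ≈ 15.58 atm

P = nRT/(V − nb) − a n²/V²
nRT/(V − nb) = (3.36)(0.08206)(319)/(5.495 − 3.36×0.04265) = 87.955/5.3517 = 16.435 atm
a n²/V² = (2.286)(3.36)²/(5.495)² = 0.85471 atm
P = 16.435 − 0.85471 = 15.58 atm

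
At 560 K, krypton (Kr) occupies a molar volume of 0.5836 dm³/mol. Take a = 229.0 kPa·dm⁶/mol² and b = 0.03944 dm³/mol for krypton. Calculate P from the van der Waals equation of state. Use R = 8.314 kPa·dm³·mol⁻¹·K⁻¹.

P ≈ 7884 kPa

P = RT/(V_m − b) − a/V_m²
RT/(V_m − b) = (8.314)(560)/(0.5836 − 0.03944) = 4655.8/0.54416 = 8555.9 kPa
a/V_m² = 229.0/(0.5836)² = 672.36 kPa
P = 8555.9 − 672.36 = 7884 kPa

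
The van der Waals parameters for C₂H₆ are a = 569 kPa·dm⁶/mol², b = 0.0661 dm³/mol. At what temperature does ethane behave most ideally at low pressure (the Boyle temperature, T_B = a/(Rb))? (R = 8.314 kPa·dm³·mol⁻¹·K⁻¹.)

For a van der Waals gas the second virial coefficient B₂ = b − a/(RT) vanishes at T_B = a/(Rb).
T_B = 569/(8.314×0.0661) = 569/0.54956 = 1035 K

T_B ≈ 1035 K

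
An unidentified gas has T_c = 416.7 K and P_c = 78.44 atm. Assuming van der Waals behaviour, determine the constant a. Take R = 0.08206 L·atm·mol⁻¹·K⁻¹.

a ≈ 6.289 L²·atm/mol²

From T_c = 8a/(27Rb) and P_c = a/(27b²): a = 27 R² T_c²/(64 P_c).
a = 27×(0.08206)²×(416.7)²/(64×78.44) = 31570/5020.2 = 6.289 L²·atm/mol²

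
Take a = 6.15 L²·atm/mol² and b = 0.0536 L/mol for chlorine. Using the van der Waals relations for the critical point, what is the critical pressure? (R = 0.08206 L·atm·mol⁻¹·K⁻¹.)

For a van der Waals gas, P_c = a/(27b²).
P_c = 6.15/(27×(0.0536)²) = 6.15/0.077570 = 79.28 atm

P_c ≈ 79.28 atm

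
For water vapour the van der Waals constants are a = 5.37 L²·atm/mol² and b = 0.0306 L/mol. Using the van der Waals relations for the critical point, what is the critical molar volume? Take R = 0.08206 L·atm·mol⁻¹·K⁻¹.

V_m,c ≈ 0.09180 L/mol

For a van der Waals gas, V_m,c = 3b.
V_m,c = 3×0.0306 = 0.09180 L/mol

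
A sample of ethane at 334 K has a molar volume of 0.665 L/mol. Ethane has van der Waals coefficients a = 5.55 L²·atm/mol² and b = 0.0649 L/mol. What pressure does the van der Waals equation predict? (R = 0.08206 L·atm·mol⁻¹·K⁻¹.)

P = RT/(V_m − b) − a/V_m²
RT/(V_m − b) = (0.08206)(334)/(0.665 − 0.0649) = 27.408/0.60010 = 45.672 atm
a/V_m² = 5.55/(0.665)² = 12.550 atm
P = 45.672 − 12.550 = 33.12 atm

P ≈ 33.12 atm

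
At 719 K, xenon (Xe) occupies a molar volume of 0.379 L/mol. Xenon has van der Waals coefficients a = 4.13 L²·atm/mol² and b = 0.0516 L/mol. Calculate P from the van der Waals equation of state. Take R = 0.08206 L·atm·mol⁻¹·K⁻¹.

P ≈ 151.5 atm

P = RT/(V_m − b) − a/V_m²
RT/(V_m − b) = (0.08206)(719)/(0.379 − 0.0516) = 59.001/0.32740 = 180.21 atm
a/V_m² = 4.13/(0.379)² = 28.752 atm
P = 180.21 − 28.752 = 151.5 atm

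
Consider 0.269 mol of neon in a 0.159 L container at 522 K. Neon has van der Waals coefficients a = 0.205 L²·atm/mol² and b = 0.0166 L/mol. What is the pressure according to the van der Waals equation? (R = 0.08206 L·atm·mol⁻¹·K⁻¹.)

P = nRT/(V − nb) − a n²/V²
nRT/(V − nb) = (0.269)(0.08206)(522)/(0.159 − 0.269×0.0166) = 11.523/0.15453 = 74.568 atm
a n²/V² = (0.205)(0.269)²/(0.159)² = 0.58676 atm
P = 74.568 − 0.58676 = 73.98 atm

P ≈ 73.98 atm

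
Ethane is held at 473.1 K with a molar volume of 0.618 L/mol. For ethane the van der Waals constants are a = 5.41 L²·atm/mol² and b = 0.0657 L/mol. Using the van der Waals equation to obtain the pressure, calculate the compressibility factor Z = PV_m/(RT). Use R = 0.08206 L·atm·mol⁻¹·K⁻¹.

Z ≈ 0.8935

P = RT/(V_m − b) − a/V_m² = (0.08206)(473.1)/(0.618 − 0.0657) − 5.41/(0.618)²
  = 38.823/0.55230 − 14.165 = 70.293 − 14.165 = 56.128 atm
Z = PV_m/(RT) = (56.128)(0.618)/((0.08206)(473.1)) = 34.687/38.823 = 0.8935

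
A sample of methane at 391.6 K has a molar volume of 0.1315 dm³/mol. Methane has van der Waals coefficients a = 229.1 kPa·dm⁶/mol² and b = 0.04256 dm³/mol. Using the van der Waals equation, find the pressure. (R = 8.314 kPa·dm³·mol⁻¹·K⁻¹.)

P = RT/(V_m − b) − a/V_m²
RT/(V_m − b) = (8.314)(391.6)/(0.1315 − 0.04256) = 3255.8/0.088940 = 36607 kPa
a/V_m² = 229.1/(0.1315)² = 13249 kPa
P = 36607 − 13249 = 23358 kPa

P ≈ 23358 kPa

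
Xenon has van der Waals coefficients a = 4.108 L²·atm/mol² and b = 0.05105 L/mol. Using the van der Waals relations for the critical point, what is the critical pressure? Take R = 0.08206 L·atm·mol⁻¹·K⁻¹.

For a van der Waals gas, P_c = a/(27b²).
P_c = 4.108/(27×(0.05105)²) = 4.108/0.070365 = 58.38 atm

P_c ≈ 58.38 atm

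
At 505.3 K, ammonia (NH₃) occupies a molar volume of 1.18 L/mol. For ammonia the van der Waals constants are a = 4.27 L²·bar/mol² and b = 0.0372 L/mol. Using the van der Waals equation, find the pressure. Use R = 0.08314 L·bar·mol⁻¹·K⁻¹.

P ≈ 33.69 bar

P = RT/(V_m − b) − a/V_m²
RT/(V_m − b) = (0.08314)(505.3)/(1.18 − 0.0372) = 42.011/1.1428 = 36.761 bar
a/V_m² = 4.27/(1.18)² = 3.0666 bar
P = 36.761 − 3.0666 = 33.69 bar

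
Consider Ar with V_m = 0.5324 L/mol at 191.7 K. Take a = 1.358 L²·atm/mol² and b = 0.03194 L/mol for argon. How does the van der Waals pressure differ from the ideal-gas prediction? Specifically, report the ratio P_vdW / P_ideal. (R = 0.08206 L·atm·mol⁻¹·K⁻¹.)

P_vdW / P_ideal ≈ 0.9017

Ideal: P_ideal = RT/V_m = (0.08206)(191.7)/0.5324 = 29.5471 atm
vdW: P = RT/(V_m − b) − a/V_m² = 15.7309/0.500460 − 1.358/0.283450 = 31.4329 − 4.79097 = 26.6419 atm
Ratio = 26.6419/29.5471 = 0.9017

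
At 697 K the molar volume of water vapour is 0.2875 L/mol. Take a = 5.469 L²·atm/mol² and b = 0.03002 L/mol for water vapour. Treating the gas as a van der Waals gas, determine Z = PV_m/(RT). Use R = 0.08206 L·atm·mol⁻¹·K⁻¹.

Z ≈ 0.7840

P = RT/(V_m − b) − a/V_m² = (0.08206)(697)/(0.2875 − 0.03002) − 5.469/(0.2875)²
  = 57.196/0.25748 − 66.166 = 222.14 − 66.166 = 155.97 atm
Z = PV_m/(RT) = (155.97)(0.2875)/((0.08206)(697)) = 44.841/57.196 = 0.7840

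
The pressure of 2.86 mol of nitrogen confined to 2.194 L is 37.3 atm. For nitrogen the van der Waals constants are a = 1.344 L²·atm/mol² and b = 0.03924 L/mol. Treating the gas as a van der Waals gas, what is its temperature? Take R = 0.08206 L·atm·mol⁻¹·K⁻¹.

T ≈ 351.1 K

T = (P + a n²/V²)(V − nb)/(nR)
P + a n²/V² = 37.3 + (1.344)(2.86)²/(2.194)² = 39.584 atm
V − nb = 2.194 − (2.86)(0.03924) = 2.0818 L
T = (39.584)(2.0818)/((2.86)(0.08206)) = 351.1 K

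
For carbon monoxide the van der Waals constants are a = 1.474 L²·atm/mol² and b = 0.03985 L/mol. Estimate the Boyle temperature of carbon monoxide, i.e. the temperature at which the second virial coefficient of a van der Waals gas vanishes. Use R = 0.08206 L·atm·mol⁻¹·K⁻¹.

For a van der Waals gas the second virial coefficient B₂ = b − a/(RT) vanishes at T_B = a/(Rb).
T_B = 1.474/(0.08206×0.03985) = 1.474/0.0032701 = 450.8 K

T_B ≈ 450.8 K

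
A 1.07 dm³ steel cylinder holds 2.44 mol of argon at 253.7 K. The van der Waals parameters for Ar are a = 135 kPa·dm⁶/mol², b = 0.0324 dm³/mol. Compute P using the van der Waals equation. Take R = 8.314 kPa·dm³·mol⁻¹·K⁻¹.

P = nRT/(V − nb) − a n²/V²
nRT/(V − nb) = (2.44)(8.314)(253.7)/(1.07 − 2.44×0.0324) = 5146.6/0.99094 = 5193.7 kPa
a n²/V² = (135)(2.44)²/(1.07)² = 702.01 kPa
P = 5193.7 − 702.01 = 4492 kPa

P ≈ 4492 kPa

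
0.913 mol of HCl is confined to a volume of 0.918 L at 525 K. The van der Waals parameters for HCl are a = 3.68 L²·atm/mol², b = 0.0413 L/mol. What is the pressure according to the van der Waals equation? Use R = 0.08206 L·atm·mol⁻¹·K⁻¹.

P ≈ 41.04 atm

P = nRT/(V − nb) − a n²/V²
nRT/(V − nb) = (0.913)(0.08206)(525)/(0.918 − 0.913×0.0413) = 39.333/0.88029 = 44.682 atm
a n²/V² = (3.68)(0.913)²/(0.918)² = 3.6400 atm
P = 44.682 − 3.6400 = 41.04 atm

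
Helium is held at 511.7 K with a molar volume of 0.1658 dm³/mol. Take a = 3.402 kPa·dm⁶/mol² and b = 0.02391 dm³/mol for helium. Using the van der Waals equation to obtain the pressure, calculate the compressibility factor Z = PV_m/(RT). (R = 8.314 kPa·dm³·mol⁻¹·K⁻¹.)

P = RT/(V_m − b) − a/V_m² = (8.314)(511.7)/(0.1658 − 0.02391) − 3.402/(0.1658)²
  = 4254.3/0.14189 − 123.76 = 29983 − 123.76 = 29859 kPa
Z = PV_m/(RT) = (29859)(0.1658)/((8.314)(511.7)) = 4950.6/4254.3 = 1.164

Z ≈ 1.164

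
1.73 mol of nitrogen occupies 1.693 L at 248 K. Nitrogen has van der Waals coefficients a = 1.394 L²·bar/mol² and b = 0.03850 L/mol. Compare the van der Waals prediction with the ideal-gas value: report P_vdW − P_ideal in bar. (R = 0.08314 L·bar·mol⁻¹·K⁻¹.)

Ideal: P_ideal = nRT/V = (1.73)(0.08314)(248)/1.693 = 21.0693 bar
vdW: P = nRT/(V − nb) − a n²/V² = 35.6704/1.62640 − 4.17210/2.86625 = 21.9321 − 1.45560 = 20.4765 bar
ΔP = 20.4765 − 21.0693 = -0.593 bar

ΔP ≈ -0.593 bar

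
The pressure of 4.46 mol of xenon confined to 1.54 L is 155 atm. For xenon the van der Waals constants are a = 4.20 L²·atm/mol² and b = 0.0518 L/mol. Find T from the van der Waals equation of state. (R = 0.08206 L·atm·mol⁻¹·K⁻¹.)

T = (P + a n²/V²)(V − nb)/(nR)
P + a n²/V² = 155 + (4.20)(4.46)²/(1.54)² = 190.23 atm
V − nb = 1.54 − (4.46)(0.0518) = 1.3090 L
T = (190.23)(1.3090)/((4.46)(0.08206)) = 680.4 K

T ≈ 680.4 K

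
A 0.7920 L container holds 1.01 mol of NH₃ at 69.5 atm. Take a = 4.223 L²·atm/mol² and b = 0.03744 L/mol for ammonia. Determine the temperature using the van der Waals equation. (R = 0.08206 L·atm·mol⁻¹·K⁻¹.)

T = (P + a n²/V²)(V − nb)/(nR)
P + a n²/V² = 69.5 + (4.223)(1.01)²/(0.7920)² = 76.368 atm
V − nb = 0.7920 − (1.01)(0.03744) = 0.75419 L
T = (76.368)(0.75419)/((1.01)(0.08206)) = 694.9 K

T ≈ 694.9 K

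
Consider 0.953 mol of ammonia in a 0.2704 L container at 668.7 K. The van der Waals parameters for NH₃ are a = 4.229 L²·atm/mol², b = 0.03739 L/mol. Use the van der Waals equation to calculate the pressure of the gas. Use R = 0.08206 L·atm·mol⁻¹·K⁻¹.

P = nRT/(V − nb) − a n²/V²
nRT/(V − nb) = (0.953)(0.08206)(668.7)/(0.2704 − 0.953×0.03739) = 52.294/0.23477 = 222.75 atm
a n²/V² = (4.229)(0.953)²/(0.2704)² = 52.530 atm
P = 222.75 − 52.530 = 170.2 atm

P ≈ 170.2 atm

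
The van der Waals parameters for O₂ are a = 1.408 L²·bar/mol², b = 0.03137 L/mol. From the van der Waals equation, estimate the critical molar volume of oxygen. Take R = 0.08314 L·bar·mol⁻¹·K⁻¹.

V_m,c ≈ 0.09411 L/mol

For a van der Waals gas, V_m,c = 3b.
V_m,c = 3×0.03137 = 0.09411 L/mol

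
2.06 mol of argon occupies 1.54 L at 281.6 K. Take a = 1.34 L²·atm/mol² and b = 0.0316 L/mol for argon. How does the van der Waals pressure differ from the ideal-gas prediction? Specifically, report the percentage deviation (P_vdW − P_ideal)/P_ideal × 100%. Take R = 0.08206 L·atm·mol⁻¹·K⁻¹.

Ideal: P_ideal = nRT/V = (2.06)(0.08206)(281.6)/1.54 = 30.9108 atm
vdW: P = nRT/(V − nb) − a n²/V² = 47.6027/1.47490 − 5.68642/2.37160 = 32.2752 − 2.39771 = 29.8775 atm
% deviation = (29.8775 − 30.9108)/30.9108 × 100% = -3.34%

-3.34 %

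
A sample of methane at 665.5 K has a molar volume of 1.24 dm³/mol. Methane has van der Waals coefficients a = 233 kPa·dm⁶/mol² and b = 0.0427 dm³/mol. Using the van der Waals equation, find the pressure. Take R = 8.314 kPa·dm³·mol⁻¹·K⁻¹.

P = RT/(V_m − b) − a/V_m²
RT/(V_m − b) = (8.314)(665.5)/(1.24 − 0.0427) = 5533.0/1.1973 = 4621.2 kPa
a/V_m² = 233/(1.24)² = 151.53 kPa
P = 4621.2 − 151.53 = 4470 kPa

P ≈ 4470 kPa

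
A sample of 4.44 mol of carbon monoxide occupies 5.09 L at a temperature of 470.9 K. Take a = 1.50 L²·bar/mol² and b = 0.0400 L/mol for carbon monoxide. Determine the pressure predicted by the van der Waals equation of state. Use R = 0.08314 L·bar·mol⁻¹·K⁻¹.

P ≈ 34.24 bar

P = nRT/(V − nb) − a n²/V²
nRT/(V − nb) = (4.44)(0.08314)(470.9)/(5.09 − 4.44×0.0400) = 173.83/4.9124 = 35.386 bar
a n²/V² = (1.50)(4.44)²/(5.09)² = 1.1414 bar
P = 35.386 − 1.1414 = 34.24 bar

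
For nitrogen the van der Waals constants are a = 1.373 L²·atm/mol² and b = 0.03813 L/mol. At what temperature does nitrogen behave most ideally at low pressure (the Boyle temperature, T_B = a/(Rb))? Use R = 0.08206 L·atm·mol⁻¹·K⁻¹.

T_B ≈ 438.8 K

For a van der Waals gas the second virial coefficient B₂ = b − a/(RT) vanishes at T_B = a/(Rb).
T_B = 1.373/(0.08206×0.03813) = 1.373/0.0031289 = 438.8 K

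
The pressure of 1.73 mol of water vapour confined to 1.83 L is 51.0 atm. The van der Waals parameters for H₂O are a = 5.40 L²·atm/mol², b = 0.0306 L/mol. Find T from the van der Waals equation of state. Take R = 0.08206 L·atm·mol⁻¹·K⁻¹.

T = (P + a n²/V²)(V − nb)/(nR)
P + a n²/V² = 51.0 + (5.40)(1.73)²/(1.83)² = 55.826 atm
V − nb = 1.83 − (1.73)(0.0306) = 1.7771 L
T = (55.826)(1.7771)/((1.73)(0.08206)) = 698.8 K

T ≈ 698.8 K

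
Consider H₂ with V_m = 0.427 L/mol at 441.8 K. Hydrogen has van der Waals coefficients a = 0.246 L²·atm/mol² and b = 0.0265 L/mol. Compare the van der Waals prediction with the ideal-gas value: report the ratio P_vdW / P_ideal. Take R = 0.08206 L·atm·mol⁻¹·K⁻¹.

Ideal: P_ideal = RT/V_m = (0.08206)(441.8)/0.427 = 84.9042 atm
vdW: P = RT/(V_m − b) − a/V_m² = 36.2541/0.400500 − 0.246/0.182329 = 90.5221 − 1.34921 = 89.1729 atm
Ratio = 89.1729/84.9042 = 1.050

P_vdW / P_ideal ≈ 1.050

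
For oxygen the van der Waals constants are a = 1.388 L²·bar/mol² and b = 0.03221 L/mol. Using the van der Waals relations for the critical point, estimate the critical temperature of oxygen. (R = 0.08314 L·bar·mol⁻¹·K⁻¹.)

For a van der Waals gas, T_c = 8a/(27Rb).
T_c = 8×1.388/(27×0.08314×0.03221) = 11.104/0.072304 = 153.6 K

T_c ≈ 153.6 K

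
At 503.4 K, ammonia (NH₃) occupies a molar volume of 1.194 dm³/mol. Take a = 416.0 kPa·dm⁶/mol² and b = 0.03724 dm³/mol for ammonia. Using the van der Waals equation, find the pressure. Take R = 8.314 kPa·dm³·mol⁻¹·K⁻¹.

P = RT/(V_m − b) − a/V_m²
RT/(V_m − b) = (8.314)(503.4)/(1.194 − 0.03724) = 4185.3/1.1568 = 3618.0 kPa
a/V_m² = 416.0/(1.194)² = 291.80 kPa
P = 3618.0 − 291.80 = 3326 kPa

P ≈ 3326 kPa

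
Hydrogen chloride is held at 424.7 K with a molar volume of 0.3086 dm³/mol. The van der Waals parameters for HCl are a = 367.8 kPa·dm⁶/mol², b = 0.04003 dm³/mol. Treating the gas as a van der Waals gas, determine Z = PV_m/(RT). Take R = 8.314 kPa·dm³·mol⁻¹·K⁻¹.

Z ≈ 0.8115

P = RT/(V_m − b) − a/V_m² = (8.314)(424.7)/(0.3086 − 0.04003) − 367.8/(0.3086)²
  = 3531.0/0.26857 − 3862.1 = 13147 − 3862.1 = 9285 kPa
Z = PV_m/(RT) = (9285)(0.3086)/((8.314)(424.7)) = 2865.4/3531.0 = 0.8115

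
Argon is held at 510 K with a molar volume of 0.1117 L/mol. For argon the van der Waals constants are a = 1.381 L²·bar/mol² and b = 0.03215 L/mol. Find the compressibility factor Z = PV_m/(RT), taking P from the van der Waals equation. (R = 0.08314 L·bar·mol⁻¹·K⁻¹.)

Z ≈ 1.113

P = RT/(V_m − b) − a/V_m² = (0.08314)(510)/(0.1117 − 0.03215) − 1.381/(0.1117)²
  = 42.401/0.079550 − 110.68 = 533.01 − 110.68 = 422.33 bar
Z = PV_m/(RT) = (422.33)(0.1117)/((0.08314)(510)) = 47.174/42.401 = 1.113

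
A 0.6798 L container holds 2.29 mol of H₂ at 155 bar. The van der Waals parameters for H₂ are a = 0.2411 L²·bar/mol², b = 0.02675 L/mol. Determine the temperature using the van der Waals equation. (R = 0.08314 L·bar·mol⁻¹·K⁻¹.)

T = (P + a n²/V²)(V − nb)/(nR)
P + a n²/V² = 155 + (0.2411)(2.29)²/(0.6798)² = 157.74 bar
V − nb = 0.6798 − (2.29)(0.02675) = 0.61854 L
T = (157.74)(0.61854)/((2.29)(0.08314)) = 512.5 K

T ≈ 512.5 K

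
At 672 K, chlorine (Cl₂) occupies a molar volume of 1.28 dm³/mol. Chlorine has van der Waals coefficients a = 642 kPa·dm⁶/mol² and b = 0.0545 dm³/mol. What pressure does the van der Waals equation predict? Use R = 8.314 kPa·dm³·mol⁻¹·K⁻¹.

P ≈ 4167 kPa

P = RT/(V_m − b) − a/V_m²
RT/(V_m − b) = (8.314)(672)/(1.28 − 0.0545) = 5587.0/1.2255 = 4559.0 kPa
a/V_m² = 642/(1.28)² = 391.85 kPa
P = 4559.0 − 391.85 = 4167 kPa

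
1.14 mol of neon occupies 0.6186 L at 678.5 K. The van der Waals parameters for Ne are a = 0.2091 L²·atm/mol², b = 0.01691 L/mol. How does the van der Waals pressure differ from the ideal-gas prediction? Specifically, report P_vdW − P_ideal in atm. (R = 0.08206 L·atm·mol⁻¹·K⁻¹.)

ΔP ≈ 2.59 atm

Ideal: P_ideal = nRT/V = (1.14)(0.08206)(678.5)/0.6186 = 102.607 atm
vdW: P = nRT/(V − nb) − a n²/V² = 63.4726/0.599323 − 0.271746/0.382666 = 105.907 − 0.710139 = 105.197 atm
ΔP = 105.197 − 102.607 = 2.59 atm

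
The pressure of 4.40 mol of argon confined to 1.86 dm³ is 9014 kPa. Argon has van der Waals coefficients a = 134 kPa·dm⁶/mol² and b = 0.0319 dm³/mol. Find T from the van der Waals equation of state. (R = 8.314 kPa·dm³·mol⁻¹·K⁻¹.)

T = (P + a n²/V²)(V − nb)/(nR)
P + a n²/V² = 9014 + (134)(4.40)²/(1.86)² = 9763.9 kPa
V − nb = 1.86 − (4.40)(0.0319) = 1.7196 dm³
T = (9763.9)(1.7196)/((4.40)(8.314)) = 459.0 K

T ≈ 459.0 K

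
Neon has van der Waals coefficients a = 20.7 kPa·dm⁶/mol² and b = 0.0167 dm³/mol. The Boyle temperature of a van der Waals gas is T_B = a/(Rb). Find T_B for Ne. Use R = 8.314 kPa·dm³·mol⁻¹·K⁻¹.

For a van der Waals gas the second virial coefficient B₂ = b − a/(RT) vanishes at T_B = a/(Rb).
T_B = 20.7/(8.314×0.0167) = 20.7/0.13884 = 149.1 K

T_B ≈ 149.1 K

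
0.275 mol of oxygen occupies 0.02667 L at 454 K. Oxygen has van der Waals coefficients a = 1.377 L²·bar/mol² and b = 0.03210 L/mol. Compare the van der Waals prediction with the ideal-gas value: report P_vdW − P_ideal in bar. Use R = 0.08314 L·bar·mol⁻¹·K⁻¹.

ΔP ≈ 46.15 bar

Ideal: P_ideal = nRT/V = (0.275)(0.08314)(454)/0.02667 = 389.202 bar
vdW: P = nRT/(V − nb) − a n²/V² = 10.3800/0.0178425 − 0.104136/0.000711289 = 581.757 − 146.405 = 435.352 bar
ΔP = 435.352 − 389.202 = 46.15 bar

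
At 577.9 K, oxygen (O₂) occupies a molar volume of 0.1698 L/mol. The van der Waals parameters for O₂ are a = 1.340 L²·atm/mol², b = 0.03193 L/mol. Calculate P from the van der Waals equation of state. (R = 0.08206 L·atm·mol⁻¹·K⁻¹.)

P ≈ 297.5 atm

P = RT/(V_m − b) − a/V_m²
RT/(V_m − b) = (0.08206)(577.9)/(0.1698 − 0.03193) = 47.422/0.13787 = 343.96 atm
a/V_m² = 1.340/(0.1698)² = 46.476 atm
P = 343.96 − 46.476 = 297.5 atm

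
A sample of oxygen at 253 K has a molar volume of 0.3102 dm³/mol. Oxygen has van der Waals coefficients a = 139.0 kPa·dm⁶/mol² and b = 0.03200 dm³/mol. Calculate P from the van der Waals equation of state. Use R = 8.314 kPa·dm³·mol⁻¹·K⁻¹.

P = RT/(V_m − b) − a/V_m²
RT/(V_m − b) = (8.314)(253)/(0.3102 − 0.03200) = 2103.4/0.27820 = 7560.7 kPa
a/V_m² = 139.0/(0.3102)² = 1444.5 kPa
P = 7560.7 − 1444.5 = 6116 kPa

P ≈ 6116 kPa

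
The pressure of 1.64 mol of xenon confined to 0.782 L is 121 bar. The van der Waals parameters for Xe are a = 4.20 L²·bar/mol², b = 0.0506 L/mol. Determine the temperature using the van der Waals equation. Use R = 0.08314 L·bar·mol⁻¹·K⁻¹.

T ≈ 715.0 K

T = (P + a n²/V²)(V − nb)/(nR)
P + a n²/V² = 121 + (4.20)(1.64)²/(0.782)² = 139.47 bar
V − nb = 0.782 − (1.64)(0.0506) = 0.69902 L
T = (139.47)(0.69902)/((1.64)(0.08314)) = 715.0 K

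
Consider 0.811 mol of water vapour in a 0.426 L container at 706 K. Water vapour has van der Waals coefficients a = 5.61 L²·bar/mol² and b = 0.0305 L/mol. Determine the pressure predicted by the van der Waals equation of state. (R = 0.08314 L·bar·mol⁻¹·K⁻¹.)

P ≈ 98.30 bar

P = nRT/(V − nb) − a n²/V²
nRT/(V − nb) = (0.811)(0.08314)(706)/(0.426 − 0.811×0.0305) = 47.603/0.40126 = 118.63 bar
a n²/V² = (5.61)(0.811)²/(0.426)² = 20.332 bar
P = 118.63 − 20.332 = 98.30 bar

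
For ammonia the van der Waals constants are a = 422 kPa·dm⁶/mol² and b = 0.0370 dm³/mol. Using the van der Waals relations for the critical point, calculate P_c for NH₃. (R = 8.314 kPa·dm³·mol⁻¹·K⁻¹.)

For a van der Waals gas, P_c = a/(27b²).
P_c = 422/(27×(0.0370)²) = 422/0.036963 = 11417 kPa

P_c ≈ 11417 kPa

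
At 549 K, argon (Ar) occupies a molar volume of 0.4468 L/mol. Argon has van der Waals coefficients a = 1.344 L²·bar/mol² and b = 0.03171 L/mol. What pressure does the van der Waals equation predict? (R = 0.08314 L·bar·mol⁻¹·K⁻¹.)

P ≈ 103.2 bar

P = RT/(V_m − b) − a/V_m²
RT/(V_m − b) = (0.08314)(549)/(0.4468 − 0.03171) = 45.644/0.41509 = 109.96 bar
a/V_m² = 1.344/(0.4468)² = 6.7324 bar
P = 109.96 − 6.7324 = 103.2 bar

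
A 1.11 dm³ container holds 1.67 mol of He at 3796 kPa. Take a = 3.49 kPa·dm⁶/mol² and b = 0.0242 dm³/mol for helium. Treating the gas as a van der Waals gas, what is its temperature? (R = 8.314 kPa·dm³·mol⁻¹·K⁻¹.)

T ≈ 293.0 K

T = (P + a n²/V²)(V − nb)/(nR)
P + a n²/V² = 3796 + (3.49)(1.67)²/(1.11)² = 3803.9 kPa
V − nb = 1.11 − (1.67)(0.0242) = 1.0696 dm³
T = (3803.9)(1.0696)/((1.67)(8.314)) = 293.0 K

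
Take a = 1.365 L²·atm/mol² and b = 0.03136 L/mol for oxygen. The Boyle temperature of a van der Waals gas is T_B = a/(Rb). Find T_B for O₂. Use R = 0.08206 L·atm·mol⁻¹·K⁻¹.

For a van der Waals gas the second virial coefficient B₂ = b − a/(RT) vanishes at T_B = a/(Rb).
T_B = 1.365/(0.08206×0.03136) = 1.365/0.0025734 = 530.4 K

T_B ≈ 530.4 K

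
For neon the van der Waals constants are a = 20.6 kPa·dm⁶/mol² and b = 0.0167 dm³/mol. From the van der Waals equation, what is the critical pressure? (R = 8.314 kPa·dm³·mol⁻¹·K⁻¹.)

P_c ≈ 2736 kPa

For a van der Waals gas, P_c = a/(27b²).
P_c = 20.6/(27×(0.0167)²) = 20.6/0.0075300 = 2736 kPa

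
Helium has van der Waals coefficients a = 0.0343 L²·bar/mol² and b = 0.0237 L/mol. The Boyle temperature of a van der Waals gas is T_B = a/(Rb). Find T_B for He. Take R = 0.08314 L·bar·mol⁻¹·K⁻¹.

For a van der Waals gas the second virial coefficient B₂ = b − a/(RT) vanishes at T_B = a/(Rb).
T_B = 0.0343/(0.08314×0.0237) = 0.0343/0.0019704 = 17.41 K

T_B ≈ 17.41 K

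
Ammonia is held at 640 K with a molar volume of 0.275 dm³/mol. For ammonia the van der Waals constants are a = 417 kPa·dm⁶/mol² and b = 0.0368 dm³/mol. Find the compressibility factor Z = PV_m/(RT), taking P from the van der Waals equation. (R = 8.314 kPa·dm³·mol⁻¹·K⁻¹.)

Z ≈ 0.8695

P = RT/(V_m − b) − a/V_m² = (8.314)(640)/(0.275 − 0.0368) − 417/(0.275)²
  = 5321.0/0.23820 − 5514.0 = 22338 − 5514.0 = 16824 kPa
Z = PV_m/(RT) = (16824)(0.275)/((8.314)(640)) = 4626.6/5321.0 = 0.8695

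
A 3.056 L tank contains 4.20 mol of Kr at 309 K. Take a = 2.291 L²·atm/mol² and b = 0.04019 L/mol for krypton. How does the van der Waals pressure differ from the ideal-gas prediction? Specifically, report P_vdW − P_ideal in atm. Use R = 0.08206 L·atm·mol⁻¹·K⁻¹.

ΔP ≈ -2.290 atm

Ideal: P_ideal = nRT/V = (4.20)(0.08206)(309)/3.056 = 34.8486 atm
vdW: P = nRT/(V − nb) − a n²/V² = 106.497/2.88720 − 40.4132/9.33914 = 36.8859 − 4.32729 = 32.5586 atm
ΔP = 32.5586 − 34.8486 = -2.290 atm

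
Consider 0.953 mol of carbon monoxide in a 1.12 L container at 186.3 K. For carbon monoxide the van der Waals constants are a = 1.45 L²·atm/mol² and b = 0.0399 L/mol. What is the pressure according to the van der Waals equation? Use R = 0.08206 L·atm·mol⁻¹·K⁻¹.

P = nRT/(V − nb) − a n²/V²
nRT/(V − nb) = (0.953)(0.08206)(186.3)/(1.12 − 0.953×0.0399) = 14.569/1.0820 = 13.465 atm
a n²/V² = (1.45)(0.953)²/(1.12)² = 1.0498 atm
P = 13.465 − 1.0498 = 12.42 atm

P ≈ 12.42 atm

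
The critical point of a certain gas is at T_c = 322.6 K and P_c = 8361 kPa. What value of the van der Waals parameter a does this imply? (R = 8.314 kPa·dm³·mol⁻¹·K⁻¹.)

From T_c = 8a/(27Rb) and P_c = a/(27b²): a = 27 R² T_c²/(64 P_c).
a = 27×(8.314)²×(322.6)²/(64×8361) = 194228310/535104 = 363.0 kPa·dm⁶/mol²

a ≈ 363.0 kPa·dm⁶/mol²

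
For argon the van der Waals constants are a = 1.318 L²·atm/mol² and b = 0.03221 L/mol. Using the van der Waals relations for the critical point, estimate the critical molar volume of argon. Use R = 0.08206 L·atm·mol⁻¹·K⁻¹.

For a van der Waals gas, V_m,c = 3b.
V_m,c = 3×0.03221 = 0.09663 L/mol

V_m,c ≈ 0.09663 L/mol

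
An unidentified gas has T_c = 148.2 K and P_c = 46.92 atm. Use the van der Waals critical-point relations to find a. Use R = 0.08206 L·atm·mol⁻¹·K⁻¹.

From T_c = 8a/(27Rb) and P_c = a/(27b²): a = 27 R² T_c²/(64 P_c).
a = 27×(0.08206)²×(148.2)²/(64×46.92) = 3993.2/3002.9 = 1.330 L²·atm/mol²

a ≈ 1.330 L²·atm/mol²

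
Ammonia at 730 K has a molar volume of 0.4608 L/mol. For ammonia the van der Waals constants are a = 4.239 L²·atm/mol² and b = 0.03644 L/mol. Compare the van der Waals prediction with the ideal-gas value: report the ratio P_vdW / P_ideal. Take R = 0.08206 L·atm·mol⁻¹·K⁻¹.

P_vdW / P_ideal ≈ 0.9323

Ideal: P_ideal = RT/V_m = (0.08206)(730)/0.4608 = 130.000 atm
vdW: P = RT/(V_m − b) − a/V_m² = 59.9038/0.424360 − 4.239/0.212337 = 141.163 − 19.9635 = 121.200 atm
Ratio = 121.200/130.000 = 0.9323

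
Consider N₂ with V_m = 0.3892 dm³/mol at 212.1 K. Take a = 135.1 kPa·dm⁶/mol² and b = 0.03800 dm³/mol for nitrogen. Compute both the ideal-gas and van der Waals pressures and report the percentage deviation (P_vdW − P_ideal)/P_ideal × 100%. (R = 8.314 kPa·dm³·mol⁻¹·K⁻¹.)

Ideal: P_ideal = RT/V_m = (8.314)(212.1)/0.3892 = 4530.83 kPa
vdW: P = RT/(V_m − b) − a/V_m² = 1763.40/0.351200 − 135.1/0.151477 = 5021.07 − 891.885 = 4129.19 kPa
% deviation = (4129.19 − 4530.83)/4530.83 × 100% = -8.86%

-8.86 %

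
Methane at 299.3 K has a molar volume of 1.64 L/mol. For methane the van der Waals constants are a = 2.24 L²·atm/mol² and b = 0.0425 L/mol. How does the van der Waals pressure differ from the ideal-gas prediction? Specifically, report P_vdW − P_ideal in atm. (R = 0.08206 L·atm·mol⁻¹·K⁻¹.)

ΔP ≈ -0.434 atm

Ideal: P_ideal = RT/V_m = (0.08206)(299.3)/1.64 = 14.9760 atm
vdW: P = RT/(V_m − b) − a/V_m² = 24.5606/1.59750 − 2.24/2.68960 = 15.3744 − 0.832838 = 14.5416 atm
ΔP = 14.5416 − 14.9760 = -0.434 atm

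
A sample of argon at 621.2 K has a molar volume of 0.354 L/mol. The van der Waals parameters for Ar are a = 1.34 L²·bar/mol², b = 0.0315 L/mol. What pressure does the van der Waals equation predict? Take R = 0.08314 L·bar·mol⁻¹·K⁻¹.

P ≈ 149.5 bar

P = RT/(V_m − b) − a/V_m²
RT/(V_m − b) = (0.08314)(621.2)/(0.354 − 0.0315) = 51.647/0.32250 = 160.15 bar
a/V_m² = 1.34/(0.354)² = 10.693 bar
P = 160.15 − 10.693 = 149.5 bar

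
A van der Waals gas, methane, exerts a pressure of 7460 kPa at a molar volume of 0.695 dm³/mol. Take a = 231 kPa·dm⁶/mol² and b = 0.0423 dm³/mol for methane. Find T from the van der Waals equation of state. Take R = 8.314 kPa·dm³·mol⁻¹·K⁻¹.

T ≈ 623.2 K

T = (P + a/V_m²)(V_m − b)/R
P + a/V_m² = 7460 + 231/(0.695)² = 7938.2 kPa
V_m − b = 0.695 − 0.0423 = 0.65270 dm³/mol
T = (7938.2)(0.65270)/8.314 = 623.2 K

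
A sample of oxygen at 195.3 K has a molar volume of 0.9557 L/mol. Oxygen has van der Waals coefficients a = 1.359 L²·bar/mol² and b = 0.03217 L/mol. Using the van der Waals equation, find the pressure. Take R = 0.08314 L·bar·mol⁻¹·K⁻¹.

P = RT/(V_m − b) − a/V_m²
RT/(V_m − b) = (0.08314)(195.3)/(0.9557 − 0.03217) = 16.237/0.92353 = 17.581 bar
a/V_m² = 1.359/(0.9557)² = 1.4879 bar
P = 17.581 − 1.4879 = 16.09 bar

P ≈ 16.09 bar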